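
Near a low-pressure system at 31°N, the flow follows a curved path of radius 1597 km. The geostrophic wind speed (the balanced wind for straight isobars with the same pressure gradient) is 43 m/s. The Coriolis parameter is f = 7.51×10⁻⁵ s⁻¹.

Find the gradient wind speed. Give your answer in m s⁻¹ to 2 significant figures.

Around a low, centrifugal force acts outward with Coriolis, so pressure-gradient force balances both:
(1/ρ)|∂P/∂n| = fV + V²/R  →  V² + fR·V − fR·V_g = 0
With fR = 7.51×10⁻⁵ × 1597×10³ m = 120 m/s:
V = [−fR + √((fR)² + 4 fR V_g)]/2 = [−120 + √(120² + 4×120×43)]/2 = 33.6 m/s
Subgeostrophic (V < V_g = 43 m/s), as expected around a low.

34 m s⁻¹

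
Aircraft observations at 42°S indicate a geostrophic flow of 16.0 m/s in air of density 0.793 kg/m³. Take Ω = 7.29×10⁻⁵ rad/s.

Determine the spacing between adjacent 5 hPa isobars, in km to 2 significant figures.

400 km

Coriolis parameter at 42°S:
f = 2Ω sin φ = 2 × 7.29×10⁻⁵ × sin 42° = 9.76×10⁻⁵ s⁻¹
Geostrophic balance rearranged: |∂P/∂n| = f ρ V_g
|∂P/∂n| = 9.76×10⁻⁵ × 0.793 × 16.0 = 1.24×10⁻³ Pa/m
Isobar spacing: Δn = ΔP/|∂P/∂n| = 500 Pa / 1.24×10⁻³ Pa/m = 403932 m ≈ 400 km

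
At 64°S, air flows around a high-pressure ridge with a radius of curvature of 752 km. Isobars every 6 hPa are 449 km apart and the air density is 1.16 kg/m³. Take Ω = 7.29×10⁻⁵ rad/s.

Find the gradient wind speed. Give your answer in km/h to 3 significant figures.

Coriolis parameter at 64°S:
f = 2Ω sin φ = 2 × 7.29×10⁻⁵ × sin 64° = 1.31×10⁻⁴ s⁻¹
Pressure gradient: |∂P/∂n| = 600 Pa / 449000 m = 1.34×10⁻³ Pa/m
Geostrophic speed: V_g = |∂P/∂n|/(fρ) = 1.34×10⁻³/(1.31×10⁻⁴ × 1.16) = 8.79 m/s
Around a high, pressure-gradient force acts outward with centrifugal, so Coriolis balances both:
fV = (1/ρ)|∂P/∂n| + V²/R  →  V² − fR·V + fR·V_g = 0
With fR = 1.31×10⁻⁴ × 752×10³ m = 98.5 m/s:
V = [fR − √((fR)² − 4 fR V_g)]/2 = [98.5 − √(98.5² − 4×98.5×8.79)]/2 = 9.76 m/s
Supergeostrophic (V > V_g = 8.79 m/s), as expected around a high.
Converting: 9.76 m/s × 3.6 = 35.1 km/h

35.1 km/h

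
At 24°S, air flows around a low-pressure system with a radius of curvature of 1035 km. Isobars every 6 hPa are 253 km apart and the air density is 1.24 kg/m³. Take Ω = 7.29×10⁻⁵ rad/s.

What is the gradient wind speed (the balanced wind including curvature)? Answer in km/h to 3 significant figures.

Coriolis parameter at 24°S:
f = 2Ω sin φ = 2 × 7.29×10⁻⁵ × sin 24° = 5.93×10⁻⁵ s⁻¹
Pressure gradient: |∂P/∂n| = 600 Pa / 253000 m = 2.37×10⁻³ Pa/m
Geostrophic speed: V_g = |∂P/∂n|/(fρ) = 2.37×10⁻³/(5.93×10⁻⁵ × 1.24) = 32.3 m/s
Around a low, centrifugal force acts outward with Coriolis, so pressure-gradient force balances both:
(1/ρ)|∂P/∂n| = fV + V²/R  →  V² + fR·V − fR·V_g = 0
With fR = 5.93×10⁻⁵ × 1035×10³ m = 61.4 m/s:
V = [−fR + √((fR)² + 4 fR V_g)]/2 = [−61.4 + √(61.4² + 4×61.4×32.3)]/2 = 23.4 m/s
Subgeostrophic (V < V_g = 32.3 m/s), as expected around a low.
Converting: 23.4 m/s × 3.6 = 84.1 km/h

84.1 km/h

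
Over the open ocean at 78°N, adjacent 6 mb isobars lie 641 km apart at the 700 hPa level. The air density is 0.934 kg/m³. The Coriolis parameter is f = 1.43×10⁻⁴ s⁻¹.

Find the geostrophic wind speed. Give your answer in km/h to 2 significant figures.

Pressure gradient: |∂P/∂n| = 600 Pa / 641000 m = 9.36×10⁻⁴ Pa/m
Geostrophic balance (pressure-gradient force = Coriolis force):
V_g = (1/(fρ)) |∂P/∂n| = 9.36×10⁻⁴ / (1.43×10⁻⁴ × 0.934) = 7.01 m/s
Converting: 7.01 m/s × 3.6 = 25 km/h

25 km/h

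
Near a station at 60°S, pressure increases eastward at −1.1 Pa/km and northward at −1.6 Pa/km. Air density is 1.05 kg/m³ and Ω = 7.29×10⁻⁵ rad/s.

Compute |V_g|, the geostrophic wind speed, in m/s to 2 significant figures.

15 m/s

Coriolis parameter at 60°S:
f = 2Ω sin φ = 2 × 7.29×10⁻⁵ × sin 60° = 1.26×10⁻⁴ s⁻¹
In the Southern Hemisphere f is negative: f = −1.26×10⁻⁴ s⁻¹.
Component geostrophic relations (x east, y north):
u_g = −(1/(fρ)) ∂P/∂y,  v_g = (1/(fρ)) ∂P/∂x
u_g = −(−1.6×10⁻³)/(−1.26×10⁻⁴ × 1.05) = −12.1 m/s;  v_g = (−1.1×10⁻³)/(−1.26×10⁻⁴ × 1.05) = 8.30 m/s
|V_g| = √(u_g² + v_g²) = 14.6 m/s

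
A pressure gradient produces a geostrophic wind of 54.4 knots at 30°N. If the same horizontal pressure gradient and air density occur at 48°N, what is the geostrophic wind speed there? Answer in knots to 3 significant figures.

With the same pressure gradient and density, V_g ∝ 1/f ∝ 1/sin φ.
V₂ = V₁ · sin φ₁ / sin φ₂ = 54.4 × sin 30° / sin 48°
V₂ = 54.4 × 0.5000/0.7431 = 36.6 knots

36.6 knots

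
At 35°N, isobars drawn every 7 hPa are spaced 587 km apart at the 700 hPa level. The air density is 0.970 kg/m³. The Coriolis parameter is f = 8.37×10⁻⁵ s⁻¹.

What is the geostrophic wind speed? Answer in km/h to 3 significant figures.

52.9 km/h

Pressure gradient: |∂P/∂n| = 700 Pa / 587000 m = 1.19×10⁻³ Pa/m
Geostrophic balance (pressure-gradient force = Coriolis force):
V_g = (1/(fρ)) |∂P/∂n| = 1.19×10⁻³ / (8.37×10⁻⁵ × 0.970) = 14.7 m/s
Converting: 14.7 m/s × 3.6 = 52.9 km/h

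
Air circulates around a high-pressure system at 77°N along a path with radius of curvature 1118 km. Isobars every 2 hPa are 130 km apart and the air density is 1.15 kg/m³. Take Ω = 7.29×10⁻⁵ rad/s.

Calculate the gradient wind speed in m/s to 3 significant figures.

Coriolis parameter at 77°N:
f = 2Ω sin φ = 2 × 7.29×10⁻⁵ × sin 77° = 1.42×10⁻⁴ s⁻¹
Pressure gradient: |∂P/∂n| = 200 Pa / 130000 m = 1.54×10⁻³ Pa/m
Geostrophic speed: V_g = |∂P/∂n|/(fρ) = 1.54×10⁻³/(1.42×10⁻⁴ × 1.15) = 9.42 m/s
Around a high, pressure-gradient force acts outward with centrifugal, so Coriolis balances both:
fV = (1/ρ)|∂P/∂n| + V²/R  →  V² − fR·V + fR·V_g = 0
With fR = 1.42×10⁻⁴ × 1118×10³ m = 159 m/s:
V = [fR − √((fR)² − 4 fR V_g)]/2 = [159 − √(159² − 4×159×9.42)]/2 = 10.1 m/s
Supergeostrophic (V > V_g = 9.42 m/s), as expected around a high.

10.1 m/s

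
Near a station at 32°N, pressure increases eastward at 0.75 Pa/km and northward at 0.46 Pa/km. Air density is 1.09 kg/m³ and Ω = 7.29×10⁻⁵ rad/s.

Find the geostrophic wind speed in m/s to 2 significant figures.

Coriolis parameter at 32°N:
f = 2Ω sin φ = 2 × 7.29×10⁻⁵ × sin 32° = 7.73×10⁻⁵ s⁻¹
Component geostrophic relations (x east, y north):
u_g = −(1/(fρ)) ∂P/∂y,  v_g = (1/(fρ)) ∂P/∂x
u_g = −(0.46×10⁻³)/(7.73×10⁻⁵ × 1.09) = −5.46 m/s;  v_g = (0.75×10⁻³)/(7.73×10⁻⁵ × 1.09) = 8.91 m/s
|V_g| = √(u_g² + v_g²) = 10.4 m/s

10 m/s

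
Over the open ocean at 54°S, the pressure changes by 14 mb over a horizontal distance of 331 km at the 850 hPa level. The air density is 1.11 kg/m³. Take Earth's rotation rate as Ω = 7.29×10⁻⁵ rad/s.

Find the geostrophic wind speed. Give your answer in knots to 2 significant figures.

63 knots

Coriolis parameter at 54°S:
f = 2Ω sin φ = 2 × 7.29×10⁻⁵ × sin 54° = 1.18×10⁻⁴ s⁻¹
Pressure gradient: |∂P/∂n| = 1400 Pa / 331000 m = 4.23×10⁻³ Pa/m
Geostrophic balance (pressure-gradient force = Coriolis force):
V_g = (1/(fρ)) |∂P/∂n| = 4.23×10⁻³ / (1.18×10⁻⁴ × 1.11) = 32.3 m/s
Converting: 32.3 m/s × 1.944 = 63 knots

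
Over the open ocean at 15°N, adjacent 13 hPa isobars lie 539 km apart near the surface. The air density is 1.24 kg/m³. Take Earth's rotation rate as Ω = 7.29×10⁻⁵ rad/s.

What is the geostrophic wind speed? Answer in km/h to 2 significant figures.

190 km/h

Coriolis parameter at 15°N:
f = 2Ω sin φ = 2 × 7.29×10⁻⁵ × sin 15° = 3.77×10⁻⁵ s⁻¹
Pressure gradient: |∂P/∂n| = 1300 Pa / 539000 m = 2.41×10⁻³ Pa/m
Geostrophic balance (pressure-gradient force = Coriolis force):
V_g = (1/(fρ)) |∂P/∂n| = 2.41×10⁻³ / (3.77×10⁻⁵ × 1.24) = 51.5 m/s
Converting: 51.5 m/s × 3.6 = 190 km/h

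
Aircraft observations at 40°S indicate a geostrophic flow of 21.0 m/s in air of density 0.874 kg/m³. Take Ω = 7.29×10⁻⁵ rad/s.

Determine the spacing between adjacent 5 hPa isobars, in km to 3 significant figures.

291 km

Coriolis parameter at 40°S:
f = 2Ω sin φ = 2 × 7.29×10⁻⁵ × sin 40° = 9.37×10⁻⁵ s⁻¹
Geostrophic balance rearranged: |∂P/∂n| = f ρ V_g
|∂P/∂n| = 9.37×10⁻⁵ × 0.874 × 21.0 = 1.72×10⁻³ Pa/m
Isobar spacing: Δn = ΔP/|∂P/∂n| = 500 Pa / 1.72×10⁻³ Pa/m = 290679 m ≈ 291 km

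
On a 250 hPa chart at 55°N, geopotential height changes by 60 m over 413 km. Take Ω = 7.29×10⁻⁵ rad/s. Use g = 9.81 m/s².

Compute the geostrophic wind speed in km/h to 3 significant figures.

Coriolis parameter at 55°N:
f = 2Ω sin φ = 2 × 7.29×10⁻⁵ × sin 55° = 1.19×10⁻⁴ s⁻¹
Height gradient: |∂Z/∂n| = 60 m / 413000 m = 1.45×10⁻⁴
On a pressure surface, geostrophic balance gives V_g = (g/f)|∂Z/∂n|:
V_g = 9.81 × 1.45×10⁻⁴ / 1.19×10⁻⁴ = 11.9 m/s
Converting: 11.9 m/s × 3.6 = 43.0 km/h

43.0 km/h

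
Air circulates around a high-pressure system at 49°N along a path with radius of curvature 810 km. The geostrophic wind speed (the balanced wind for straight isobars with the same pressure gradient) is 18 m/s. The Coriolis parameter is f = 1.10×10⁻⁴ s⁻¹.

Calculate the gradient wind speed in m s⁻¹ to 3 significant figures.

Around a high, pressure-gradient force acts outward with centrifugal, so Coriolis balances both:
fV = (1/ρ)|∂P/∂n| + V²/R  →  V² − fR·V + fR·V_g = 0
With fR = 1.10×10⁻⁴ × 810×10³ m = 89.1 m/s:
V = [fR − √((fR)² − 4 fR V_g)]/2 = [89.1 − √(89.1² − 4×89.1×18)]/2 = 25 m/s
Supergeostrophic (V > V_g = 18 m/s), as expected around a high.

25.0 m s⁻¹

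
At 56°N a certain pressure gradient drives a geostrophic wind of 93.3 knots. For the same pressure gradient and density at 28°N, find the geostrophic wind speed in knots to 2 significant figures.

160 knots

With the same pressure gradient and density, V_g ∝ 1/f ∝ 1/sin φ.
V₂ = V₁ · sin φ₁ / sin φ₂ = 93.3 × sin 56° / sin 28°
V₂ = 93.3 × 0.8290/0.4695 = 160 knots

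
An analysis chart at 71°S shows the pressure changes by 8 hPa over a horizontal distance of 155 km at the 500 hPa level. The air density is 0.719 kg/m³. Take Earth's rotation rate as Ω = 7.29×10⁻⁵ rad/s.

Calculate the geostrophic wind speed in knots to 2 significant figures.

Coriolis parameter at 71°S:
f = 2Ω sin φ = 2 × 7.29×10⁻⁵ × sin 71° = 1.38×10⁻⁴ s⁻¹
Pressure gradient: |∂P/∂n| = 800 Pa / 155000 m = 5.16×10⁻³ Pa/m
Geostrophic balance (pressure-gradient force = Coriolis force):
V_g = (1/(fρ)) |∂P/∂n| = 5.16×10⁻³ / (1.38×10⁻⁴ × 0.719) = 52.1 m/s
Converting: 52.1 m/s × 1.944 = 100 knots

100 knots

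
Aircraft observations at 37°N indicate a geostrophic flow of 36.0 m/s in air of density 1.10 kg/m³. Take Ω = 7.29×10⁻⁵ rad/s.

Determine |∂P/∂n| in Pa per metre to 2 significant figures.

Coriolis parameter at 37°N:
f = 2Ω sin φ = 2 × 7.29×10⁻⁵ × sin 37° = 8.77×10⁻⁵ s⁻¹
Geostrophic balance rearranged: |∂P/∂n| = f ρ V_g
|∂P/∂n| = 8.77×10⁻⁵ × 1.10 × 36.0 = 3.47×10⁻³ Pa/m

3.5×10⁻³ Pa/m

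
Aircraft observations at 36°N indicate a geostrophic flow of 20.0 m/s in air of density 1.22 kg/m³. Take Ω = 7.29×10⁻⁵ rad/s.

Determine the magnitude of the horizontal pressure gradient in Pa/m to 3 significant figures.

Coriolis parameter at 36°N:
f = 2Ω sin φ = 2 × 7.29×10⁻⁵ × sin 36° = 8.57×10⁻⁵ s⁻¹
Geostrophic balance rearranged: |∂P/∂n| = f ρ V_g
|∂P/∂n| = 8.57×10⁻⁵ × 1.22 × 20.0 = 2.09×10⁻³ Pa/m

2.09×10⁻³ Pa/m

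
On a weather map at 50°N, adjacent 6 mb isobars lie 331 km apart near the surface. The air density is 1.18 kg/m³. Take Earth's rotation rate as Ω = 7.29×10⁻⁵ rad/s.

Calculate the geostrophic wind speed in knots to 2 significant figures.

27 knots

Coriolis parameter at 50°N:
f = 2Ω sin φ = 2 × 7.29×10⁻⁵ × sin 50° = 1.12×10⁻⁴ s⁻¹
Pressure gradient: |∂P/∂n| = 600 Pa / 331000 m = 1.81×10⁻³ Pa/m
Geostrophic balance (pressure-gradient force = Coriolis force):
V_g = (1/(fρ)) |∂P/∂n| = 1.81×10⁻³ / (1.12×10⁻⁴ × 1.18) = 13.8 m/s
Converting: 13.8 m/s × 1.944 = 27 knots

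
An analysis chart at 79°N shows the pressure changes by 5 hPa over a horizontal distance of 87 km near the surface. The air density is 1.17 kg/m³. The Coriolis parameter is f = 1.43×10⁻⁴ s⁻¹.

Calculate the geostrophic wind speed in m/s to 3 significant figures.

34.4 m/s

Pressure gradient: |∂P/∂n| = 500 Pa / 87000 m = 5.75×10⁻³ Pa/m
Geostrophic balance (pressure-gradient force = Coriolis force):
V_g = (1/(fρ)) |∂P/∂n| = 5.75×10⁻³ / (1.43×10⁻⁴ × 1.17) = 34.4 m/s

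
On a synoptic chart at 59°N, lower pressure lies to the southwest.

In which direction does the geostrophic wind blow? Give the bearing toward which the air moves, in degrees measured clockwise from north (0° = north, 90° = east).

315°

The pressure-gradient force points toward the southwest (bearing 225°).
Geostrophic balance: in the Northern Hemisphere the Coriolis force deflects motion to the right, so the geostrophic wind blows 90° to the right of the pressure-gradient force (low pressure on the left).
Rotating 225° by 90° clockwise gives 315° — the wind blows toward the northwest.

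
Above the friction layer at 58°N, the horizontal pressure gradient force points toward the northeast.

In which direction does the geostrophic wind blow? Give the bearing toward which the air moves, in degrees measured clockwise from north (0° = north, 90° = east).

The pressure-gradient force points toward the northeast (bearing 045°).
Geostrophic balance: in the Northern Hemisphere the Coriolis force deflects motion to the right, so the geostrophic wind blows 90° to the right of the pressure-gradient force (low pressure on the left).
Rotating 045° by 90° clockwise gives 135° — the wind blows toward the southeast.

135°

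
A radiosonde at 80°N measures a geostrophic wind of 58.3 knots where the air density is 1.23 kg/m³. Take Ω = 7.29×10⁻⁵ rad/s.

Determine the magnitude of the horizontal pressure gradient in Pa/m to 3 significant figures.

5.30×10⁻³ Pa/m

Coriolis parameter at 80°N:
f = 2Ω sin φ = 2 × 7.29×10⁻⁵ × sin 80° = 1.44×10⁻⁴ s⁻¹
Wind speed in SI: 58.3 knots = 30.0 m/s
Geostrophic balance rearranged: |∂P/∂n| = f ρ V_g
|∂P/∂n| = 1.44×10⁻⁴ × 1.23 × 30.0 = 5.30×10⁻³ Pa/m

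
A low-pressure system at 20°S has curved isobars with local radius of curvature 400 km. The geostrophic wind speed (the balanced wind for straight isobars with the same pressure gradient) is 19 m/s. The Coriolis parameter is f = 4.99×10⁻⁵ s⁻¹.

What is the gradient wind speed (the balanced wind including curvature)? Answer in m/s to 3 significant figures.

Around a low, centrifugal force acts outward with Coriolis, so pressure-gradient force balances both:
(1/ρ)|∂P/∂n| = fV + V²/R  →  V² + fR·V − fR·V_g = 0
With fR = 4.99×10⁻⁵ × 400×10³ m = 20.0 m/s:
V = [−fR + √((fR)² + 4 fR V_g)]/2 = [−20.0 + √(20.0² + 4×20.0×19)]/2 = 11.9 m/s
Subgeostrophic (V < V_g = 19 m/s), as expected around a low.

11.9 m/s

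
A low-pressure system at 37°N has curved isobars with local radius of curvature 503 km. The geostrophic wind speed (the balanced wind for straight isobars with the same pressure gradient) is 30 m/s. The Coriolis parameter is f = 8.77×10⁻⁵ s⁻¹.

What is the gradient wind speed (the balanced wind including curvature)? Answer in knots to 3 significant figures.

Around a low, centrifugal force acts outward with Coriolis, so pressure-gradient force balances both:
(1/ρ)|∂P/∂n| = fV + V²/R  →  V² + fR·V − fR·V_g = 0
With fR = 8.77×10⁻⁵ × 503×10³ m = 44.1 m/s:
V = [−fR + √((fR)² + 4 fR V_g)]/2 = [−44.1 + √(44.1² + 4×44.1×30)]/2 = 20.5 m/s
Subgeostrophic (V < V_g = 30 m/s), as expected around a low.
Converting: 20.5 m/s × 1.944 = 39.8 knots

39.8 knots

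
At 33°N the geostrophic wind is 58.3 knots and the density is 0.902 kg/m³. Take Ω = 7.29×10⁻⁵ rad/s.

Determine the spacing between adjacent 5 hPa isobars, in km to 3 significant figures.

Coriolis parameter at 33°N:
f = 2Ω sin φ = 2 × 7.29×10⁻⁵ × sin 33° = 7.94×10⁻⁵ s⁻¹
Wind speed in SI: 58.3 knots = 30.0 m/s
Geostrophic balance rearranged: |∂P/∂n| = f ρ V_g
|∂P/∂n| = 7.94×10⁻⁵ × 0.902 × 30.0 = 2.15×10⁻³ Pa/m
Isobar spacing: Δn = ΔP/|∂P/∂n| = 500 Pa / 2.15×10⁻³ Pa/m = 232750 m ≈ 233 km

233 km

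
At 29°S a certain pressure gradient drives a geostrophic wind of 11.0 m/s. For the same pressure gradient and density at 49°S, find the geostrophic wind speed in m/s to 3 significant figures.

7.07 m/s

With the same pressure gradient and density, V_g ∝ 1/f ∝ 1/sin φ.
V₂ = V₁ · sin φ₁ / sin φ₂ = 11.0 × sin 29° / sin 49°
V₂ = 11.0 × 0.4848/0.7547 = 7.07 m/s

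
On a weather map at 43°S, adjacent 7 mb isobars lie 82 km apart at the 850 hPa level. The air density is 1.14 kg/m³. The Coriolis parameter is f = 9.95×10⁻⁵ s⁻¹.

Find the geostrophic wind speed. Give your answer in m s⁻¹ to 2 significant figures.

75 m s⁻¹

Pressure gradient: |∂P/∂n| = 700 Pa / 82000 m = 8.54×10⁻³ Pa/m
Geostrophic balance (pressure-gradient force = Coriolis force):
V_g = (1/(fρ)) |∂P/∂n| = 8.54×10⁻³ / (9.95×10⁻⁵ × 1.14) = 75.3 m/s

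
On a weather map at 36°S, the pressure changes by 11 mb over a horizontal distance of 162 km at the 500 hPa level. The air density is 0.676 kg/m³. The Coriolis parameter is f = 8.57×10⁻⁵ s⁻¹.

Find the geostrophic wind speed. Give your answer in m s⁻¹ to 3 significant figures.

Pressure gradient: |∂P/∂n| = 1100 Pa / 162000 m = 6.79×10⁻³ Pa/m
Geostrophic balance (pressure-gradient force = Coriolis force):
V_g = (1/(fρ)) |∂P/∂n| = 6.79×10⁻³ / (8.57×10⁻⁵ × 0.676) = 117 m/s

117 m s⁻¹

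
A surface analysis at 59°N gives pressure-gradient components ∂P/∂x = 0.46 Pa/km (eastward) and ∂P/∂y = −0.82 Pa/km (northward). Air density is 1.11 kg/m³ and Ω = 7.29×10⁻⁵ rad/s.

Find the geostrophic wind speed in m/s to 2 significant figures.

Coriolis parameter at 59°N:
f = 2Ω sin φ = 2 × 7.29×10⁻⁵ × sin 59° = 1.25×10⁻⁴ s⁻¹
Component geostrophic relations (x east, y north):
u_g = −(1/(fρ)) ∂P/∂y,  v_g = (1/(fρ)) ∂P/∂x
u_g = −(−0.82×10⁻³)/(1.25×10⁻⁴ × 1.11) = 5.91 m/s;  v_g = (0.46×10⁻³)/(1.25×10⁻⁴ × 1.11) = 3.32 m/s
|V_g| = √(u_g² + v_g²) = 6.78 m/s

6.8 m/s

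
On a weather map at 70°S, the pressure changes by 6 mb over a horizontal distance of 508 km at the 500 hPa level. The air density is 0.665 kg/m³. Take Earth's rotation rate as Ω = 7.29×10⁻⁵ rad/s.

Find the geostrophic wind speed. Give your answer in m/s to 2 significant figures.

13 m/s

Coriolis parameter at 70°S:
f = 2Ω sin φ = 2 × 7.29×10⁻⁵ × sin 70° = 1.37×10⁻⁴ s⁻¹
Pressure gradient: |∂P/∂n| = 600 Pa / 508000 m = 1.18×10⁻³ Pa/m
Geostrophic balance (pressure-gradient force = Coriolis force):
V_g = (1/(fρ)) |∂P/∂n| = 1.18×10⁻³ / (1.37×10⁻⁴ × 0.665) = 13.0 m/s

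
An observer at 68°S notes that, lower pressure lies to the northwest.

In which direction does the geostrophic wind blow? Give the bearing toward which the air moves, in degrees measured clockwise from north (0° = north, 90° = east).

The pressure-gradient force points toward the northwest (bearing 315°).
Geostrophic balance: in the Southern Hemisphere the Coriolis force deflects motion to the left, so the geostrophic wind blows 90° to the left of the pressure-gradient force (low pressure on the right).
Rotating 315° by 90° counterclockwise gives 225° — the wind blows toward the southwest.

225°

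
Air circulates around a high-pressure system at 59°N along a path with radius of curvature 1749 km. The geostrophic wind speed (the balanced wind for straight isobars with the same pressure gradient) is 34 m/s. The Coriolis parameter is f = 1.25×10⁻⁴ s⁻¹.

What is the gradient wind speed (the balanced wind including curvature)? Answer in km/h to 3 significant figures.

152 km/h

Around a high, pressure-gradient force acts outward with centrifugal, so Coriolis balances both:
fV = (1/ρ)|∂P/∂n| + V²/R  →  V² − fR·V + fR·V_g = 0
With fR = 1.25×10⁻⁴ × 1749×10³ m = 219 m/s:
V = [fR − √((fR)² − 4 fR V_g)]/2 = [219 − √(219² − 4×219×34)]/2 = 42.1 m/s
Supergeostrophic (V > V_g = 34 m/s), as expected around a high.
Converting: 42.1 m/s × 3.6 = 152 km/h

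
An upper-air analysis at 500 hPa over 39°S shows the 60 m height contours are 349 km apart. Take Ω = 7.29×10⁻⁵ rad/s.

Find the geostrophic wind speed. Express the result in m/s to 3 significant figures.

18.4 m/s

Coriolis parameter at 39°S:
f = 2Ω sin φ = 2 × 7.29×10⁻⁵ × sin 39° = 9.18×10⁻⁵ s⁻¹
Height gradient: |∂Z/∂n| = 60 m / 349000 m = 1.72×10⁻⁴
On a pressure surface, geostrophic balance gives V_g = (g/f)|∂Z/∂n|:
V_g = 9.81 × 1.72×10⁻⁴ / 9.18×10⁻⁵ = 18.4 m/s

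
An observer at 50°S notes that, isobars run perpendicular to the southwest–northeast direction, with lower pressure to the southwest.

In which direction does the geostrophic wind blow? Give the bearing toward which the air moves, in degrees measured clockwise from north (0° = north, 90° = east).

135°

The pressure-gradient force points toward the southwest (bearing 225°).
Geostrophic balance: in the Southern Hemisphere the Coriolis force deflects motion to the left, so the geostrophic wind blows 90° to the left of the pressure-gradient force (low pressure on the right).
Rotating 225° by 90° counterclockwise gives 135° — the wind blows toward the southeast.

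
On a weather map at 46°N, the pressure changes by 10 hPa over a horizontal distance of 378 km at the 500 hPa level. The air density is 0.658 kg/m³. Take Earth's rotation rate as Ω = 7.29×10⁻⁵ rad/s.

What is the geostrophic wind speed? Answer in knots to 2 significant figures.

75 knots

Coriolis parameter at 46°N:
f = 2Ω sin φ = 2 × 7.29×10⁻⁵ × sin 46° = 1.05×10⁻⁴ s⁻¹
Pressure gradient: |∂P/∂n| = 1000 Pa / 378000 m = 2.65×10⁻³ Pa/m
Geostrophic balance (pressure-gradient force = Coriolis force):
V_g = (1/(fρ)) |∂P/∂n| = 2.65×10⁻³ / (1.05×10⁻⁴ × 0.658) = 38.3 m/s
Converting: 38.3 m/s × 1.944 = 75 knots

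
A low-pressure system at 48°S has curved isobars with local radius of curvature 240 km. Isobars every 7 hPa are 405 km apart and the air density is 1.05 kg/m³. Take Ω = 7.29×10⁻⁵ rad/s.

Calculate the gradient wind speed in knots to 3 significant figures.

20.9 knots

Coriolis parameter at 48°S:
f = 2Ω sin φ = 2 × 7.29×10⁻⁵ × sin 48° = 1.08×10⁻⁴ s⁻¹
Pressure gradient: |∂P/∂n| = 700 Pa / 405000 m = 1.73×10⁻³ Pa/m
Geostrophic speed: V_g = |∂P/∂n|/(fρ) = 1.73×10⁻³/(1.08×10⁻⁴ × 1.05) = 15.2 m/s
Around a low, centrifugal force acts outward with Coriolis, so pressure-gradient force balances both:
(1/ρ)|∂P/∂n| = fV + V²/R  →  V² + fR·V − fR·V_g = 0
With fR = 1.08×10⁻⁴ × 240×10³ m = 26.0 m/s:
V = [−fR + √((fR)² + 4 fR V_g)]/2 = [−26.0 + √(26.0² + 4×26.0×15.2)]/2 = 10.7 m/s
Subgeostrophic (V < V_g = 15.2 m/s), as expected around a low.
Converting: 10.7 m/s × 1.944 = 20.9 knots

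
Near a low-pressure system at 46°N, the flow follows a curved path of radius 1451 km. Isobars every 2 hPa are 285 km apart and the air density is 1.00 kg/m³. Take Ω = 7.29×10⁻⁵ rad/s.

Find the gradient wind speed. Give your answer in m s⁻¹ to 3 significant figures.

6.42 m s⁻¹

Coriolis parameter at 46°N:
f = 2Ω sin φ = 2 × 7.29×10⁻⁵ × sin 46° = 1.05×10⁻⁴ s⁻¹
Pressure gradient: |∂P/∂n| = 200 Pa / 285000 m = 7.02×10⁻⁴ Pa/m
Geostrophic speed: V_g = |∂P/∂n|/(fρ) = 7.02×10⁻⁴/(1.05×10⁻⁴ × 1.00) = 6.69 m/s
Around a low, centrifugal force acts outward with Coriolis, so pressure-gradient force balances both:
(1/ρ)|∂P/∂n| = fV + V²/R  →  V² + fR·V − fR·V_g = 0
With fR = 1.05×10⁻⁴ × 1451×10³ m = 152 m/s:
V = [−fR + √((fR)² + 4 fR V_g)]/2 = [−152 + √(152² + 4×152×6.69)]/2 = 6.42 m/s
Subgeostrophic (V < V_g = 6.69 m/s), as expected around a low.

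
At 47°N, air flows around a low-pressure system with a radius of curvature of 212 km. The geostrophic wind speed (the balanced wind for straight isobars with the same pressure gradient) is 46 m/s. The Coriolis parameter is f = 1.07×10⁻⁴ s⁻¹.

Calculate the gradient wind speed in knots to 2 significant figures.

45 knots

Around a low, centrifugal force acts outward with Coriolis, so pressure-gradient force balances both:
(1/ρ)|∂P/∂n| = fV + V²/R  →  V² + fR·V − fR·V_g = 0
With fR = 1.07×10⁻⁴ × 212×10³ m = 22.7 m/s:
V = [−fR + √((fR)² + 4 fR V_g)]/2 = [−22.7 + √(22.7² + 4×22.7×46)]/2 = 22.9 m/s
Subgeostrophic (V < V_g = 46 m/s), as expected around a low.
Converting: 22.9 m/s × 1.944 = 45 knots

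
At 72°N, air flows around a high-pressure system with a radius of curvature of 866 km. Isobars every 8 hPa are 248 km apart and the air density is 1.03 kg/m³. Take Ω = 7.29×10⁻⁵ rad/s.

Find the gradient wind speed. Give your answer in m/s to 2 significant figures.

Coriolis parameter at 72°N:
f = 2Ω sin φ = 2 × 7.29×10⁻⁵ × sin 72° = 1.39×10⁻⁴ s⁻¹
Pressure gradient: |∂P/∂n| = 800 Pa / 248000 m = 3.23×10⁻³ Pa/m
Geostrophic speed: V_g = |∂P/∂n|/(fρ) = 3.23×10⁻³/(1.39×10⁻⁴ × 1.03) = 22.6 m/s
Around a high, pressure-gradient force acts outward with centrifugal, so Coriolis balances both:
fV = (1/ρ)|∂P/∂n| + V²/R  →  V² − fR·V + fR·V_g = 0
With fR = 1.39×10⁻⁴ × 866×10³ m = 120 m/s:
V = [fR − √((fR)² − 4 fR V_g)]/2 = [120 − √(120² − 4×120×22.6)]/2 = 30.2 m/s
Supergeostrophic (V > V_g = 22.6 m/s), as expected around a high.

30 m/s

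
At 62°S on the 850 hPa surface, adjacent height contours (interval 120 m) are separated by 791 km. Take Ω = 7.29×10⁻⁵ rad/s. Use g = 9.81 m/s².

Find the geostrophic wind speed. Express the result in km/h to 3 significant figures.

Coriolis parameter at 62°S:
f = 2Ω sin φ = 2 × 7.29×10⁻⁵ × sin 62° = 1.29×10⁻⁴ s⁻¹
Height gradient: |∂Z/∂n| = 120 m / 791000 m = 1.52×10⁻⁴
On a pressure surface, geostrophic balance gives V_g = (g/f)|∂Z/∂n|:
V_g = 9.81 × 1.52×10⁻⁴ / 1.29×10⁻⁴ = 11.6 m/s
Converting: 11.6 m/s × 3.6 = 41.6 km/h

41.6 km/h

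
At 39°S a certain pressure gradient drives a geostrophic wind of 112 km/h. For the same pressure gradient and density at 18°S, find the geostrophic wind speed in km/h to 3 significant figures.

228 km/h

With the same pressure gradient and density, V_g ∝ 1/f ∝ 1/sin φ.
V₂ = V₁ · sin φ₁ / sin φ₂ = 112 × sin 39° / sin 18°
V₂ = 112 × 0.6293/0.3090 = 228 km/h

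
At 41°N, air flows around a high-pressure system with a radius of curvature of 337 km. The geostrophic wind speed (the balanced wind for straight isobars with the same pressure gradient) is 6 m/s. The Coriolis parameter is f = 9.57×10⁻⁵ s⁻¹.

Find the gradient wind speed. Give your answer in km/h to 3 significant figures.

Around a high, pressure-gradient force acts outward with centrifugal, so Coriolis balances both:
fV = (1/ρ)|∂P/∂n| + V²/R  →  V² − fR·V + fR·V_g = 0
With fR = 9.57×10⁻⁵ × 337×10³ m = 32.3 m/s:
V = [fR − √((fR)² − 4 fR V_g)]/2 = [32.3 − √(32.3² − 4×32.3×6)]/2 = 7.97 m/s
Supergeostrophic (V > V_g = 6 m/s), as expected around a high.
Converting: 7.97 m/s × 3.6 = 28.7 km/h

28.7 km/h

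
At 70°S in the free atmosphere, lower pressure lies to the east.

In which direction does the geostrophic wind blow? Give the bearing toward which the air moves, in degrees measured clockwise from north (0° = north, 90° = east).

The pressure-gradient force points toward the east (bearing 090°).
Geostrophic balance: in the Southern Hemisphere the Coriolis force deflects motion to the left, so the geostrophic wind blows 90° to the left of the pressure-gradient force (low pressure on the right).
Rotating 090° by 90° counterclockwise gives 000° — the wind blows toward the north.

000°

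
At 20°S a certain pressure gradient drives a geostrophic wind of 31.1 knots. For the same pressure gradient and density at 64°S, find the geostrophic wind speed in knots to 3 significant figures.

With the same pressure gradient and density, V_g ∝ 1/f ∝ 1/sin φ.
V₂ = V₁ · sin φ₁ / sin φ₂ = 31.1 × sin 20° / sin 64°
V₂ = 31.1 × 0.3420/0.8988 = 11.8 knots

11.8 knots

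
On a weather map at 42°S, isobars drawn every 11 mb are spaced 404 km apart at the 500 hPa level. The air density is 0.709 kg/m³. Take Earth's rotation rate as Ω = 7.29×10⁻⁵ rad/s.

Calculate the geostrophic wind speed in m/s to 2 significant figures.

Coriolis parameter at 42°S:
f = 2Ω sin φ = 2 × 7.29×10⁻⁵ × sin 42° = 9.76×10⁻⁵ s⁻¹
Pressure gradient: |∂P/∂n| = 1100 Pa / 404000 m = 2.72×10⁻³ Pa/m
Geostrophic balance (pressure-gradient force = Coriolis force):
V_g = (1/(fρ)) |∂P/∂n| = 2.72×10⁻³ / (9.76×10⁻⁵ × 0.709) = 39.4 m/s

39 m/s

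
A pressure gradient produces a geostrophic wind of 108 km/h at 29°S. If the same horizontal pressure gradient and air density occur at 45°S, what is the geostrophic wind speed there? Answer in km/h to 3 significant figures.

With the same pressure gradient and density, V_g ∝ 1/f ∝ 1/sin φ.
V₂ = V₁ · sin φ₁ / sin φ₂ = 108 × sin 29° / sin 45°
V₂ = 108 × 0.4848/0.7071 = 74.0 km/h

74.0 km/h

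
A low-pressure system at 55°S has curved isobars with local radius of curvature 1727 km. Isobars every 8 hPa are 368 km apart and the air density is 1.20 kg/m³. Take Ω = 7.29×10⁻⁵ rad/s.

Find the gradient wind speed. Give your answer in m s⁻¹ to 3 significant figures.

14.2 m s⁻¹

Coriolis parameter at 55°S:
f = 2Ω sin φ = 2 × 7.29×10⁻⁵ × sin 55° = 1.19×10⁻⁴ s⁻¹
Pressure gradient: |∂P/∂n| = 800 Pa / 368000 m = 2.17×10⁻³ Pa/m
Geostrophic speed: V_g = |∂P/∂n|/(fρ) = 2.17×10⁻³/(1.19×10⁻⁴ × 1.20) = 15.2 m/s
Around a low, centrifugal force acts outward with Coriolis, so pressure-gradient force balances both:
(1/ρ)|∂P/∂n| = fV + V²/R  →  V² + fR·V − fR·V_g = 0
With fR = 1.19×10⁻⁴ × 1727×10³ m = 206 m/s:
V = [−fR + √((fR)² + 4 fR V_g)]/2 = [−206 + √(206² + 4×206×15.2)]/2 = 14.2 m/s
Subgeostrophic (V < V_g = 15.2 m/s), as expected around a low.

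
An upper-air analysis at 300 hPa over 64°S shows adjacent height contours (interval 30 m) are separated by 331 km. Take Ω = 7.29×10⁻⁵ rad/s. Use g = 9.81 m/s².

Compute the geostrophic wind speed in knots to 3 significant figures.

13.2 knots

Coriolis parameter at 64°S:
f = 2Ω sin φ = 2 × 7.29×10⁻⁵ × sin 64° = 1.31×10⁻⁴ s⁻¹
Height gradient: |∂Z/∂n| = 30 m / 331000 m = 9.06×10⁻⁵
On a pressure surface, geostrophic balance gives V_g = (g/f)|∂Z/∂n|:
V_g = 9.81 × 9.06×10⁻⁵ / 1.31×10⁻⁴ = 6.78 m/s
Converting: 6.78 m/s × 1.944 = 13.2 knots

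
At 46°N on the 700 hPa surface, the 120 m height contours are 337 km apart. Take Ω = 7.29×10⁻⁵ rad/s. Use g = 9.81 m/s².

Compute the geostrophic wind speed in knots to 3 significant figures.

64.7 knots

Coriolis parameter at 46°N:
f = 2Ω sin φ = 2 × 7.29×10⁻⁵ × sin 46° = 1.05×10⁻⁴ s⁻¹
Height gradient: |∂Z/∂n| = 120 m / 337000 m = 3.56×10⁻⁴
On a pressure surface, geostrophic balance gives V_g = (g/f)|∂Z/∂n|:
V_g = 9.81 × 3.56×10⁻⁴ / 1.05×10⁻⁴ = 33.3 m/s
Converting: 33.3 m/s × 1.944 = 64.7 knots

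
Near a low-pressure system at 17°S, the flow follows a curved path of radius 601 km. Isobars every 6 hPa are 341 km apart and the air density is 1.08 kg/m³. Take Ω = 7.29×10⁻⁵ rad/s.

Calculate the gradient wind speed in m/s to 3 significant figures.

Coriolis parameter at 17°S:
f = 2Ω sin φ = 2 × 7.29×10⁻⁵ × sin 17° = 4.26×10⁻⁵ s⁻¹
Pressure gradient: |∂P/∂n| = 600 Pa / 341000 m = 1.76×10⁻³ Pa/m
Geostrophic speed: V_g = |∂P/∂n|/(fρ) = 1.76×10⁻³/(4.26×10⁻⁵ × 1.08) = 38.2 m/s
Around a low, centrifugal force acts outward with Coriolis, so pressure-gradient force balances both:
(1/ρ)|∂P/∂n| = fV + V²/R  →  V² + fR·V − fR·V_g = 0
With fR = 4.26×10⁻⁵ × 601×10³ m = 25.6 m/s:
V = [−fR + √((fR)² + 4 fR V_g)]/2 = [−25.6 + √(25.6² + 4×25.6×38.2)]/2 = 21 m/s
Subgeostrophic (V < V_g = 38.2 m/s), as expected around a low.

21.0 m/s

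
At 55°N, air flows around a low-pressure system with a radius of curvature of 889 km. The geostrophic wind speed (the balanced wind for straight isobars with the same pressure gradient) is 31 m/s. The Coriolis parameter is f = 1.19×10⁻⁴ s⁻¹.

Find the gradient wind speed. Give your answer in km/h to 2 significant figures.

90 km/h

Around a low, centrifugal force acts outward with Coriolis, so pressure-gradient force balances both:
(1/ρ)|∂P/∂n| = fV + V²/R  →  V² + fR·V − fR·V_g = 0
With fR = 1.19×10⁻⁴ × 889×10³ m = 106 m/s:
V = [−fR + √((fR)² + 4 fR V_g)]/2 = [−106 + √(106² + 4×106×31)]/2 = 25.1 m/s
Subgeostrophic (V < V_g = 31 m/s), as expected around a low.
Converting: 25.1 m/s × 3.6 = 90 km/h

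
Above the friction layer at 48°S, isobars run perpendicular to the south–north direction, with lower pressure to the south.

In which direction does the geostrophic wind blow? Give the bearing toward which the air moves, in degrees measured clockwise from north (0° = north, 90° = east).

090°

The pressure-gradient force points toward the south (bearing 180°).
Geostrophic balance: in the Southern Hemisphere the Coriolis force deflects motion to the left, so the geostrophic wind blows 90° to the left of the pressure-gradient force (low pressure on the right).
Rotating 180° by 90° counterclockwise gives 090° — the wind blows toward the east.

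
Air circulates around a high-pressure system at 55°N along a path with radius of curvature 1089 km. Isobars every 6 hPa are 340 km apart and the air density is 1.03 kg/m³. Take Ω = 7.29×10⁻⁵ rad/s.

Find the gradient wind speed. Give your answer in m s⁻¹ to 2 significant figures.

Coriolis parameter at 55°N:
f = 2Ω sin φ = 2 × 7.29×10⁻⁵ × sin 55° = 1.19×10⁻⁴ s⁻¹
Pressure gradient: |∂P/∂n| = 600 Pa / 340000 m = 1.76×10⁻³ Pa/m
Geostrophic speed: V_g = |∂P/∂n|/(fρ) = 1.76×10⁻³/(1.19×10⁻⁴ × 1.03) = 14.3 m/s
Around a high, pressure-gradient force acts outward with centrifugal, so Coriolis balances both:
fV = (1/ρ)|∂P/∂n| + V²/R  →  V² − fR·V + fR·V_g = 0
With fR = 1.19×10⁻⁴ × 1089×10³ m = 130 m/s:
V = [fR − √((fR)² − 4 fR V_g)]/2 = [130 − √(130² − 4×130×14.3)]/2 = 16.4 m/s
Supergeostrophic (V > V_g = 14.3 m/s), as expected around a high.

16 m s⁻¹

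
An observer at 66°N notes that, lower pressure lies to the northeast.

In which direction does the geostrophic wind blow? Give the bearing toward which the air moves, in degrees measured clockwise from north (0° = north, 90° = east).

The pressure-gradient force points toward the northeast (bearing 045°).
Geostrophic balance: in the Northern Hemisphere the Coriolis force deflects motion to the right, so the geostrophic wind blows 90° to the right of the pressure-gradient force (low pressure on the left).
Rotating 045° by 90° clockwise gives 135° — the wind blows toward the southeast.

135°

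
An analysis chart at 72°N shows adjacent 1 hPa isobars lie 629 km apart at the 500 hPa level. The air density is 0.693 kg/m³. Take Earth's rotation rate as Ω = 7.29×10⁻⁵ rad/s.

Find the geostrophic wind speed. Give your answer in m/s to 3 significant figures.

Coriolis parameter at 72°N:
f = 2Ω sin φ = 2 × 7.29×10⁻⁵ × sin 72° = 1.39×10⁻⁴ s⁻¹
Pressure gradient: |∂P/∂n| = 100 Pa / 629000 m = 1.59×10⁻⁴ Pa/m
Geostrophic balance (pressure-gradient force = Coriolis force):
V_g = (1/(fρ)) |∂P/∂n| = 1.59×10⁻⁴ / (1.39×10⁻⁴ × 0.693) = 1.65 m/s

1.65 m/s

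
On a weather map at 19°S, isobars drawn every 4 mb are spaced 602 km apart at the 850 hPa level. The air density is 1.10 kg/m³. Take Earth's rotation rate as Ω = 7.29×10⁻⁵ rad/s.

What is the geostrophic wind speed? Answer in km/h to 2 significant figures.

Coriolis parameter at 19°S:
f = 2Ω sin φ = 2 × 7.29×10⁻⁵ × sin 19° = 4.75×10⁻⁵ s⁻¹
Pressure gradient: |∂P/∂n| = 400 Pa / 602000 m = 6.64×10⁻⁴ Pa/m
Geostrophic balance (pressure-gradient force = Coriolis force):
V_g = (1/(fρ)) |∂P/∂n| = 6.64×10⁻⁴ / (4.75×10⁻⁵ × 1.10) = 12.7 m/s
Converting: 12.7 m/s × 3.6 = 46 km/h

46 km/h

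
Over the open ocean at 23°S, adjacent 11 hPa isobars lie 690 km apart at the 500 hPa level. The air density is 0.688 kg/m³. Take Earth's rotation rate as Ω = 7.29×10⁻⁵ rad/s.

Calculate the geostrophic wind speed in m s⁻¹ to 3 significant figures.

Coriolis parameter at 23°S:
f = 2Ω sin φ = 2 × 7.29×10⁻⁵ × sin 23° = 5.70×10⁻⁵ s⁻¹
Pressure gradient: |∂P/∂n| = 1100 Pa / 690000 m = 1.59×10⁻³ Pa/m
Geostrophic balance (pressure-gradient force = Coriolis force):
V_g = (1/(fρ)) |∂P/∂n| = 1.59×10⁻³ / (5.70×10⁻⁵ × 0.688) = 40.7 m/s

40.7 m s⁻¹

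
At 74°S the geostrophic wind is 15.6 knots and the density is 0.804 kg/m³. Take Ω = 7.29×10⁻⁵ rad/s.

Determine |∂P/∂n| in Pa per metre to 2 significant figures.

Coriolis parameter at 74°S:
f = 2Ω sin φ = 2 × 7.29×10⁻⁵ × sin 74° = 1.40×10⁻⁴ s⁻¹
Wind speed in SI: 15.6 knots = 8.03 m/s
Geostrophic balance rearranged: |∂P/∂n| = f ρ V_g
|∂P/∂n| = 1.40×10⁻⁴ × 0.804 × 8.03 = 9.04×10⁻⁴ Pa/m

9.0×10⁻⁴ Pa/m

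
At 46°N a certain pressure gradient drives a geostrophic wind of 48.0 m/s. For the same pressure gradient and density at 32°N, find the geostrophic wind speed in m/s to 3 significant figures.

With the same pressure gradient and density, V_g ∝ 1/f ∝ 1/sin φ.
V₂ = V₁ · sin φ₁ / sin φ₂ = 48.0 × sin 46° / sin 32°
V₂ = 48.0 × 0.7193/0.5299 = 65.2 m/s

65.2 m/s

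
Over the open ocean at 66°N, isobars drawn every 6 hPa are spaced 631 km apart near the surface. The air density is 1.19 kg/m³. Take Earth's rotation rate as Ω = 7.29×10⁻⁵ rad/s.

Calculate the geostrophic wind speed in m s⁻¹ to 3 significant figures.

6.00 m s⁻¹

Coriolis parameter at 66°N:
f = 2Ω sin φ = 2 × 7.29×10⁻⁵ × sin 66° = 1.33×10⁻⁴ s⁻¹
Pressure gradient: |∂P/∂n| = 600 Pa / 631000 m = 9.51×10⁻⁴ Pa/m
Geostrophic balance (pressure-gradient force = Coriolis force):
V_g = (1/(fρ)) |∂P/∂n| = 9.51×10⁻⁴ / (1.33×10⁻⁴ × 1.19) = 6.00 m/s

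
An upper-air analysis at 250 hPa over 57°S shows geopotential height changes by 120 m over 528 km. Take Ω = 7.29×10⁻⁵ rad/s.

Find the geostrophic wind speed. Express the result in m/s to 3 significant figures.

18.2 m/s

Coriolis parameter at 57°S:
f = 2Ω sin φ = 2 × 7.29×10⁻⁵ × sin 57° = 1.22×10⁻⁴ s⁻¹
Height gradient: |∂Z/∂n| = 120 m / 528000 m = 2.27×10⁻⁴
On a pressure surface, geostrophic balance gives V_g = (g/f)|∂Z/∂n|:
V_g = 9.81 × 2.27×10⁻⁴ / 1.22×10⁻⁴ = 18.2 m/s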